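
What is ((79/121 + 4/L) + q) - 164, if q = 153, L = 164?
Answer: -51211/4961 ≈ -10.323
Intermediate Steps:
((79/121 + 4/L) + q) - 164 = ((79/121 + 4/164) + 153) - 164 = ((79*(1/121) + 4*(1/164)) + 153) - 164 = ((79/121 + 1/41) + 153) - 164 = (3360/4961 + 153) - 164 = 762393/4961 - 164 = -51211/4961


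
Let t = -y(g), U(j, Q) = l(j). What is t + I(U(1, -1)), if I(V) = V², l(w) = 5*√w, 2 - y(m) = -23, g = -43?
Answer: 0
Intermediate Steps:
y(m) = 25 (y(m) = 2 - 1*(-23) = 2 + 23 = 25)
U(j, Q) = 5*√j
t = -25 (t = -1*25 = -25)
t + I(U(1, -1)) = -25 + (5*√1)² = -25 + (5*1)² = -25 + 5² = -25 + 25 = 0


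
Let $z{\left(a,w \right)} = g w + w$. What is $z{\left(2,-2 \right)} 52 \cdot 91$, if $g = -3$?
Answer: $18928$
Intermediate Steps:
$z{\left(a,w \right)} = - 2 w$ ($z{\left(a,w \right)} = - 3 w + w = - 2 w$)
$z{\left(2,-2 \right)} 52 \cdot 91 = \left(-2\right) \left(-2\right) 52 \cdot 91 = 4 \cdot 52 \cdot 91 = 208 \cdot 91 = 18928$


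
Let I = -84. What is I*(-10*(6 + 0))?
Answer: 5040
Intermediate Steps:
I*(-10*(6 + 0)) = -(-840)*(6 + 0) = -(-840)*6 = -84*(-60) = 5040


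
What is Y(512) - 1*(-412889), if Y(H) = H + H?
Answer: 413913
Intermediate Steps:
Y(H) = 2*H
Y(512) - 1*(-412889) = 2*512 - 1*(-412889) = 1024 + 412889 = 413913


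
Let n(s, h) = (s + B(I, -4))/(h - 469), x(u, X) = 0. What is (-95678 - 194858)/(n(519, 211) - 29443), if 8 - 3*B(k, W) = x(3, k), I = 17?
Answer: 9777168/990889 ≈ 9.8671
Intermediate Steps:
B(k, W) = 8/3 (B(k, W) = 8/3 - ⅓*0 = 8/3 + 0 = 8/3)
n(s, h) = (8/3 + s)/(-469 + h) (n(s, h) = (s + 8/3)/(h - 469) = (8/3 + s)/(-469 + h))
(-95678 - 194858)/(n(519, 211) - 29443) = (-95678 - 194858)/((8/3 + 519)/(-469 + 211) - 29443) = -290536/((1565/3)/(-258) - 29443) = -290536/(-1/258*1565/3 - 29443) = -290536/(-1565/774 - 29443) = -290536/(-22790447/774) = -290536*(-774/22790447) = 9777168/990889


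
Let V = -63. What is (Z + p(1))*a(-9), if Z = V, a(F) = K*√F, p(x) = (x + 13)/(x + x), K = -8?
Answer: 1344*I ≈ 1344.0*I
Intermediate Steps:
p(x) = (13 + x)/(2*x) (p(x) = (13 + x)/((2*x)) = (13 + x)*(1/(2*x)) = (13 + x)/(2*x))
a(F) = -8*√F
Z = -63
(Z + p(1))*a(-9) = (-63 + (½)*(13 + 1)/1)*(-24*I) = (-63 + (½)*1*14)*(-24*I) = (-63 + 7)*(-24*I) = -(-1344)*I = 1344*I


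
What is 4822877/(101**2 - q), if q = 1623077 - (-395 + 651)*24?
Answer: -4822877/1606732 ≈ -3.0017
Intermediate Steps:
q = 1616933 (q = 1623077 - 256*24 = 1623077 - 1*6144 = 1623077 - 6144 = 1616933)
4822877/(101**2 - q) = 4822877/(101**2 - 1*1616933) = 4822877/(10201 - 1616933) = 4822877/(-1606732) = 4822877*(-1/1606732) = -4822877/1606732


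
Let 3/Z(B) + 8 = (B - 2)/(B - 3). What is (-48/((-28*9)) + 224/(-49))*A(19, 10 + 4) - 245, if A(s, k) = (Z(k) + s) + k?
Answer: -51560/133 ≈ -387.67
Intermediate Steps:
Z(B) = 3/(-8 + (-2 + B)/(-3 + B)) (Z(B) = 3/(-8 + (B - 2)/(B - 3)) = 3/(-8 + (-2 + B)/(-3 + B)))
A(s, k) = k + s + 3*(3 - k)/(-22 + 7*k) (A(s, k) = (3*(3 - k)/(-22 + 7*k) + s) + k = (s + 3*(3 - k)/(-22 + 7*k)) + k = k + s + 3*(3 - k)/(-22 + 7*k))
(-48/((-28*9)) + 224/(-49))*A(19, 10 + 4) - 245 = (-48/((-28*9)) + 224/(-49))*((9 - 3*(10 + 4) + (-22 + 7*(10 + 4))*((10 + 4) + 19))/(-22 + 7*(10 + 4))) - 245 = (-48/(-252) + 224*(-1/49))*((9 - 3*14 + (-22 + 7*14)*(14 + 19))/(-22 + 7*14)) - 245 = (-48*(-1/252) - 32/7)*((9 - 42 + (-22 + 98)*33)/(-22 + 98)) - 245 = (4/21 - 32/7)*((9 - 42 + 76*33)/76) - 245 = -23*(9 - 42 + 2508)/399 - 245 = -23*2475/399 - 245 = -92/21*2475/76 - 245 = -18975/133 - 245 = -51560/133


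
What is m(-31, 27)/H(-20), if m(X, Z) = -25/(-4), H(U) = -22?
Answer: -25/88 ≈ -0.28409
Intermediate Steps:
m(X, Z) = 25/4 (m(X, Z) = -25*(-¼) = 25/4)
m(-31, 27)/H(-20) = (25/4)/(-22) = (25/4)*(-1/22) = -25/88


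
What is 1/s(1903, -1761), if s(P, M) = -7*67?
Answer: -1/469 ≈ -0.0021322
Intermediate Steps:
s(P, M) = -469
1/s(1903, -1761) = 1/(-469) = -1/469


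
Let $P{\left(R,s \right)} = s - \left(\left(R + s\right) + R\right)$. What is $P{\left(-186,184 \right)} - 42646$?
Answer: $-42274$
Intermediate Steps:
$P{\left(R,s \right)} = - 2 R$ ($P{\left(R,s \right)} = s - \left(s + 2 R\right) = - 2 R$)
$P{\left(-186,184 \right)} - 42646 = \left(-2\right) \left(-186\right) - 42646 = 372 - 42646 = -42274$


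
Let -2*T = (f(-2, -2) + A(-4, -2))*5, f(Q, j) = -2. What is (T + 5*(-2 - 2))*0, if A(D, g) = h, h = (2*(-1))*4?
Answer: 0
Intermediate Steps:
h = -8 (h = -2*4 = -8)
A(D, g) = -8
T = 25 (T = -(-2 - 8)*5/2 = -(-5)*5 = -1/2*(-50) = 25)
(T + 5*(-2 - 2))*0 = (25 + 5*(-2 - 2))*0 = (25 + 5*(-4))*0 = (25 - 20)*0 = 5*0 = 0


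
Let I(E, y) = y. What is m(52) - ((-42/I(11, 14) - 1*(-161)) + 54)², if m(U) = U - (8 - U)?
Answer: -44848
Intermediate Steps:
m(U) = -8 + 2*U (m(U) = U + (-8 + U) = -8 + 2*U)
m(52) - ((-42/I(11, 14) - 1*(-161)) + 54)² = (-8 + 2*52) - ((-42/14 - 1*(-161)) + 54)² = (-8 + 104) - ((-42*1/14 + 161) + 54)² = 96 - ((-3 + 161) + 54)² = 96 - (158 + 54)² = 96 - 1*212² = 96 - 1*44944 = 96 - 44944 = -44848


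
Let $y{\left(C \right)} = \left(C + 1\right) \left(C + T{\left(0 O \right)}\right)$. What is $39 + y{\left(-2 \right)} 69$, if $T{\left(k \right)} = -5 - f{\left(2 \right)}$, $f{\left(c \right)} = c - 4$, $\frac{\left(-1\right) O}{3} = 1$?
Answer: $384$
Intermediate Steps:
$O = -3$ ($O = \left(-3\right) 1 = -3$)
$f{\left(c \right)} = -4 + c$ ($f{\left(c \right)} = c - 4 = -4 + c$)
$T{\left(k \right)} = -3$ ($T{\left(k \right)} = -5 - \left(-4 + 2\right) = -5 - -2 = -5 + 2 = -3$)
$y{\left(C \right)} = \left(1 + C\right) \left(-3 + C\right)$ ($y{\left(C \right)} = \left(C + 1\right) \left(C - 3\right) = \left(1 + C\right) \left(-3 + C\right)$)
$39 + y{\left(-2 \right)} 69 = 39 + \left(-3 + \left(-2\right)^{2} - -4\right) 69 = 39 + \left(-3 + 4 + 4\right) 69 = 39 + 5 \cdot 69 = 39 + 345 = 384$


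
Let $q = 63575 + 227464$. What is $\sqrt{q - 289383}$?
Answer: $6 \sqrt{46} \approx 40.694$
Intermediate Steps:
$q = 291039$
$\sqrt{q - 289383} = \sqrt{291039 - 289383} = \sqrt{1656} = 6 \sqrt{46}$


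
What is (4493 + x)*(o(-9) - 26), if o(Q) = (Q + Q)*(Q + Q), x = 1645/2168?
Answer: 1451627881/1084 ≈ 1.3391e+6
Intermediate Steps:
x = 1645/2168 (x = 1645*(1/2168) = 1645/2168 ≈ 0.75876)
o(Q) = 4*Q**2 (o(Q) = (2*Q)*(2*Q) = 4*Q**2)
(4493 + x)*(o(-9) - 26) = (4493 + 1645/2168)*(4*(-9)**2 - 26) = 9742469*(4*81 - 26)/2168 = 9742469*(324 - 26)/2168 = (9742469/2168)*298 = 1451627881/1084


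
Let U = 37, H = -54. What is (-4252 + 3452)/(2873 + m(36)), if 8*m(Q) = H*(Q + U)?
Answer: -3200/9521 ≈ -0.33610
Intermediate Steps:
m(Q) = -999/4 - 27*Q/4 (m(Q) = (-54*(Q + 37))/8 = (-54*(37 + Q))/8 = (-1998 - 54*Q)/8 = -999/4 - 27*Q/4)
(-4252 + 3452)/(2873 + m(36)) = (-4252 + 3452)/(2873 + (-999/4 - 27/4*36)) = -800/(2873 + (-999/4 - 243)) = -800/(2873 - 1971/4) = -800/9521/4 = -800*4/9521 = -3200/9521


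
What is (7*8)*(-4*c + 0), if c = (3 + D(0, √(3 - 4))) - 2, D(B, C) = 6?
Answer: -1568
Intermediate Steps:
c = 7 (c = (3 + 6) - 2 = 9 - 2 = 7)
(7*8)*(-4*c + 0) = (7*8)*(-4*7 + 0) = 56*(-28 + 0) = 56*(-28) = -1568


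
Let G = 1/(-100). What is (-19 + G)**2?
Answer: 3613801/10000 ≈ 361.38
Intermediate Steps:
G = -1/100 ≈ -0.010000
(-19 + G)**2 = (-19 - 1/100)**2 = (-1901/100)**2 = 3613801/10000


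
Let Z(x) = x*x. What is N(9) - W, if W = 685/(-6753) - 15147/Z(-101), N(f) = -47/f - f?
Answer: -2611367600/206662059 ≈ -12.636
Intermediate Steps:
N(f) = -f - 47/f
Z(x) = x²
W = -109275376/68887353 (W = 685/(-6753) - 15147/((-101)²) = 685*(-1/6753) - 15147/10201 = -685/6753 - 15147*1/10201 = -685/6753 - 15147/10201 = -109275376/68887353 ≈ -1.5863)
N(9) - W = (-1*9 - 47/9) - 1*(-109275376/68887353) = (-9 - 47*⅑) + 109275376/68887353 = (-9 - 47/9) + 109275376/68887353 = -128/9 + 109275376/68887353 = -2611367600/206662059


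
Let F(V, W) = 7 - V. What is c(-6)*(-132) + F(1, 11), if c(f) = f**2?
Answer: -4746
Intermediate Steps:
c(-6)*(-132) + F(1, 11) = (-6)**2*(-132) + (7 - 1*1) = 36*(-132) + (7 - 1) = -4752 + 6 = -4746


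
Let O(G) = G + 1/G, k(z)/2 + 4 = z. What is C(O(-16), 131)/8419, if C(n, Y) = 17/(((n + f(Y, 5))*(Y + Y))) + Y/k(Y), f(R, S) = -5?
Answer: 5748713/94405092622 ≈ 6.0894e-5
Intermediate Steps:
k(z) = -8 + 2*z
C(n, Y) = Y/(-8 + 2*Y) + 17/(2*Y*(-5 + n)) (C(n, Y) = 17/(((n - 5)*(Y + Y))) + Y/(-8 + 2*Y) = 17/(((-5 + n)*(2*Y))) + Y/(-8 + 2*Y) = 17/((2*Y*(-5 + n))) + Y/(-8 + 2*Y) = 17*(1/(2*Y*(-5 + n))) + Y/(-8 + 2*Y) = 17/(2*Y*(-5 + n)) + Y/(-8 + 2*Y) = Y/(-8 + 2*Y) + 17/(2*Y*(-5 + n)))
C(O(-16), 131)/8419 = ((½)*(-68 - 5*131² + 17*131 + (-16 + 1/(-16))*131²)/(131*(-5 + (-16 + 1/(-16)))*(-4 + 131)))/8419 = ((½)*(1/131)*(-68 - 5*17161 + 2227 + (-16 - 1/16)*17161)/(-5 + (-16 - 1/16)*127))*(1/8419) = ((½)*(1/131)*(1/127)*(-68 - 85805 + 2227 - 257/16*17161)/(-5 - 257/16))*(1/8419) = ((½)*(1/131)*(1/127)*(-68 - 85805 + 2227 - 4410377/16)/(-337/16))*(1/8419) = ((½)*(1/131)*(-16/337)*(1/127)*(-5748713/16))*(1/8419) = (5748713/11213338)*(1/8419) = 5748713/94405092622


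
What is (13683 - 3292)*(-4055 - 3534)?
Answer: -78857299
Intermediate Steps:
(13683 - 3292)*(-4055 - 3534) = 10391*(-7589) = -78857299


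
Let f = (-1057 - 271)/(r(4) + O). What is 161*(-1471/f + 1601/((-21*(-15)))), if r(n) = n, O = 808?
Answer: 2175676421/14940 ≈ 1.4563e+5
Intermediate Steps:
f = -332/203 (f = (-1057 - 271)/(4 + 808) = -1328/812 = -1328*1/812 = -332/203 ≈ -1.6355)
161*(-1471/f + 1601/((-21*(-15)))) = 161*(-1471/(-332/203) + 1601/((-21*(-15)))) = 161*(-1471*(-203/332) + 1601/315) = 161*(298613/332 + 1601*(1/315)) = 161*(298613/332 + 1601/315) = 161*(94594627/104580) = 2175676421/14940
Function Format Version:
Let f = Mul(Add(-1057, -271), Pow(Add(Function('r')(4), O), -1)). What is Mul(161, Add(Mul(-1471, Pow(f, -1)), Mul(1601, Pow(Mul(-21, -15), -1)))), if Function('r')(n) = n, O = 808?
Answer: Rational(2175676421, 14940) ≈ 1.4563e+5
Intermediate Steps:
f = Rational(-332, 203) (f = Mul(Add(-1057, -271), Pow(Add(4, 808), -1)) = Mul(-1328, Pow(812, -1)) = Mul(-1328, Rational(1, 812)) = Rational(-332, 203) ≈ -1.6355)
Mul(161, Add(Mul(-1471, Pow(f, -1)), Mul(1601, Pow(Mul(-21, -15), -1)))) = Mul(161, Add(Mul(-1471, Pow(Rational(-332, 203), -1)), Mul(1601, Pow(Mul(-21, -15), -1)))) = Mul(161, Add(Mul(-1471, Rational(-203, 332)), Mul(1601, Pow(315, -1)))) = Mul(161, Add(Rational(298613, 332), Mul(1601, Rational(1, 315)))) = Mul(161, Add(Rational(298613, 332), Rational(1601, 315))) = Mul(161, Rational(94594627, 104580)) = Rational(2175676421, 14940)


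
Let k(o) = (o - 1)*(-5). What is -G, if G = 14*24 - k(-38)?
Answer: -141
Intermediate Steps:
k(o) = 5 - 5*o (k(o) = (-1 + o)*(-5) = 5 - 5*o)
G = 141 (G = 14*24 - (5 - 5*(-38)) = 336 - (5 + 190) = 336 - 1*195 = 336 - 195 = 141)
-G = -1*141 = -141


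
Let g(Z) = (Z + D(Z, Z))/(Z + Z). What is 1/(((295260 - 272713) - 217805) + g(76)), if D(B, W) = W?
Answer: -1/195257 ≈ -5.1215e-6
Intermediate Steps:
g(Z) = 1 (g(Z) = (Z + Z)/(Z + Z) = (2*Z)/((2*Z)) = (2*Z)*(1/(2*Z)) = 1)
1/(((295260 - 272713) - 217805) + g(76)) = 1/(((295260 - 272713) - 217805) + 1) = 1/((22547 - 217805) + 1) = 1/(-195258 + 1) = 1/(-195257) = -1/195257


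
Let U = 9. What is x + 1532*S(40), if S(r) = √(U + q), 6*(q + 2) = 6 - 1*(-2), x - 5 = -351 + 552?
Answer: 206 + 7660*√3/3 ≈ 4628.5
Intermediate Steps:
x = 206 (x = 5 + (-351 + 552) = 5 + 201 = 206)
q = -⅔ (q = -2 + (6 - 1*(-2))/6 = -2 + (6 + 2)/6 = -2 + (⅙)*8 = -2 + 4/3 = -⅔ ≈ -0.66667)
S(r) = 5*√3/3 (S(r) = √(9 - ⅔) = √(25/3) = 5*√3/3)
x + 1532*S(40) = 206 + 1532*(5*√3/3) = 206 + 7660*√3/3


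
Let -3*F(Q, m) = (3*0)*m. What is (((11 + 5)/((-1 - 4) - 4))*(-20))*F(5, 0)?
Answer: 0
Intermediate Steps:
F(Q, m) = 0 (F(Q, m) = -3*0*m/3 = -0*m = -1/3*0 = 0)
(((11 + 5)/((-1 - 4) - 4))*(-20))*F(5, 0) = (((11 + 5)/((-1 - 4) - 4))*(-20))*0 = ((16/(-5 - 4))*(-20))*0 = ((16/(-9))*(-20))*0 = ((16*(-1/9))*(-20))*0 = -16/9*(-20)*0 = (320/9)*0 = 0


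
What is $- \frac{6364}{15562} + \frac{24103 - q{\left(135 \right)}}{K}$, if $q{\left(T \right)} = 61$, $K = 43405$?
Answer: $\frac{48956092}{337734305} \approx 0.14495$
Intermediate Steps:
$- \frac{6364}{15562} + \frac{24103 - q{\left(135 \right)}}{K} = - \frac{6364}{15562} + \frac{24103 - 61}{43405} = \left(-6364\right) \frac{1}{15562} + \left(24103 - 61\right) \frac{1}{43405} = - \frac{3182}{7781} + 24042 \cdot \frac{1}{43405} = - \frac{3182}{7781} + \frac{24042}{43405} = \frac{48956092}{337734305}$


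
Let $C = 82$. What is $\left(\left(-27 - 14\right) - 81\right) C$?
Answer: $-10004$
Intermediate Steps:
$\left(\left(-27 - 14\right) - 81\right) C = \left(\left(-27 - 14\right) - 81\right) 82 = \left(-41 - 81\right) 82 = \left(-122\right) 82 = -10004$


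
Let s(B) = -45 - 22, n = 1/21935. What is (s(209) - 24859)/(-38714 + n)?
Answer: 546751810/849191589 ≈ 0.64385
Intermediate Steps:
n = 1/21935 ≈ 4.5589e-5
s(B) = -67
(s(209) - 24859)/(-38714 + n) = (-67 - 24859)/(-38714 + 1/21935) = -24926/(-849191589/21935) = -24926*(-21935/849191589) = 546751810/849191589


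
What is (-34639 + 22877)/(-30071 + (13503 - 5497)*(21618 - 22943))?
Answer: 11762/10638021 ≈ 0.0011057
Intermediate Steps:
(-34639 + 22877)/(-30071 + (13503 - 5497)*(21618 - 22943)) = -11762/(-30071 + 8006*(-1325)) = -11762/(-30071 - 10607950) = -11762/(-10638021) = -11762*(-1/10638021) = 11762/10638021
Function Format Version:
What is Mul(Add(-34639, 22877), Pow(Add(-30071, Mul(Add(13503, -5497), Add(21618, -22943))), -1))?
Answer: Rational(11762, 10638021) ≈ 0.0011057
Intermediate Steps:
Mul(Add(-34639, 22877), Pow(Add(-30071, Mul(Add(13503, -5497), Add(21618, -22943))), -1)) = Mul(-11762, Pow(Add(-30071, Mul(8006, -1325)), -1)) = Mul(-11762, Pow(Add(-30071, -10607950), -1)) = Mul(-11762, Pow(-10638021, -1)) = Mul(-11762, Rational(-1, 10638021)) = Rational(11762, 10638021)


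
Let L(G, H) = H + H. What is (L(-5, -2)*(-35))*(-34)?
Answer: -4760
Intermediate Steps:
L(G, H) = 2*H
(L(-5, -2)*(-35))*(-34) = ((2*(-2))*(-35))*(-34) = -4*(-35)*(-34) = 140*(-34) = -4760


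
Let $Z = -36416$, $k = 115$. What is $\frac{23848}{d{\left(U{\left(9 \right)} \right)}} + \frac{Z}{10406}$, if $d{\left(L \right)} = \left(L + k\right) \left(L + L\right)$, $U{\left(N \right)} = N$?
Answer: $\frac{10430111}{1451637} \approx 7.1851$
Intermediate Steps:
$d{\left(L \right)} = 2 L \left(115 + L\right)$ ($d{\left(L \right)} = \left(L + 115\right) \left(L + L\right) = \left(115 + L\right) 2 L = 2 L \left(115 + L\right)$)
$\frac{23848}{d{\left(U{\left(9 \right)} \right)}} + \frac{Z}{10406} = \frac{23848}{2 \cdot 9 \left(115 + 9\right)} - \frac{36416}{10406} = \frac{23848}{2 \cdot 9 \cdot 124} - \frac{18208}{5203} = \frac{23848}{2232} - \frac{18208}{5203} = 23848 \cdot \frac{1}{2232} - \frac{18208}{5203} = \frac{2981}{279} - \frac{18208}{5203} = \frac{10430111}{1451637}$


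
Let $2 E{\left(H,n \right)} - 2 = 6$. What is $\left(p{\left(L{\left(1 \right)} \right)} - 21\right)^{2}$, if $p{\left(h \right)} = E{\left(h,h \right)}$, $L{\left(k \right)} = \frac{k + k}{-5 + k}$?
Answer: $289$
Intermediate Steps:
$E{\left(H,n \right)} = 4$ ($E{\left(H,n \right)} = 1 + \frac{1}{2} \cdot 6 = 1 + 3 = 4$)
$L{\left(k \right)} = \frac{2 k}{-5 + k}$
$p{\left(h \right)} = 4$
$\left(p{\left(L{\left(1 \right)} \right)} - 21\right)^{2} = \left(4 - 21\right)^{2} = \left(-17\right)^{2} = 289$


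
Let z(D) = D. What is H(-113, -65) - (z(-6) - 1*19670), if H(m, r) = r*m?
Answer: 27021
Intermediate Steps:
H(m, r) = m*r
H(-113, -65) - (z(-6) - 1*19670) = -113*(-65) - (-6 - 1*19670) = 7345 - (-6 - 19670) = 7345 - 1*(-19676) = 7345 + 19676 = 27021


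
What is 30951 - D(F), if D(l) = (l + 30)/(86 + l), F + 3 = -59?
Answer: 92857/3 ≈ 30952.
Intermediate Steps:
F = -62 (F = -3 - 59 = -62)
D(l) = (30 + l)/(86 + l)
30951 - D(F) = 30951 - (30 - 62)/(86 - 62) = 30951 - (-32)/24 = 30951 - 1*(-4/3) = 30951 + 4/3 = 92857/3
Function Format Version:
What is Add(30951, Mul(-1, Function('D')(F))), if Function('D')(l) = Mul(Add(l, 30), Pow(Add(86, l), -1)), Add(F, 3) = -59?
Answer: Rational(92857, 3) ≈ 30952.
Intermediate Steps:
F = -62 (F = Add(-3, -59) = -62)
Function('D')(l) = Mul(Pow(Add(86, l), -1), Add(30, l)) (Function('D')(l) = Mul(Add(30, l), Pow(Add(86, l), -1)) = Mul(Pow(Add(86, l), -1), Add(30, l)))
Add(30951, Mul(-1, Function('D')(F))) = Add(30951, Mul(-1, Mul(Pow(Add(86, -62), -1), Add(30, -62)))) = Add(30951, Mul(-1, Mul(Pow(24, -1), -32))) = Add(30951, Mul(-1, Mul(Rational(1, 24), -32))) = Add(30951, Mul(-1, Rational(-4, 3))) = Add(30951, Rational(4, 3)) = Rational(92857, 3)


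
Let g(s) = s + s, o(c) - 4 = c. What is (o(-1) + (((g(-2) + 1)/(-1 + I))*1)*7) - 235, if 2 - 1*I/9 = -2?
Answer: -1163/5 ≈ -232.60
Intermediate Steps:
I = 36 (I = 18 - 9*(-2) = 18 + 18 = 36)
o(c) = 4 + c
g(s) = 2*s
(o(-1) + (((g(-2) + 1)/(-1 + I))*1)*7) - 235 = ((4 - 1) + (((2*(-2) + 1)/(-1 + 36))*1)*7) - 235 = (3 + (((-4 + 1)/35)*1)*7) - 235 = (3 + (-3*1/35*1)*7) - 235 = (3 - 3/35*1*7) - 235 = (3 - 3/35*7) - 235 = (3 - ⅗) - 235 = 12/5 - 235 = -1163/5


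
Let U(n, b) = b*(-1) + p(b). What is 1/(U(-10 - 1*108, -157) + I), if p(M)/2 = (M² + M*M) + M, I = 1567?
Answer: 1/100006 ≈ 9.9994e-6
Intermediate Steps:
p(M) = 2*M + 4*M² (p(M) = 2*((M² + M*M) + M) = 2*((M² + M²) + M) = 2*(2*M² + M) = 2*(M + 2*M²) = 2*M + 4*M²)
U(n, b) = -b + 2*b*(1 + 2*b) (U(n, b) = b*(-1) + 2*b*(1 + 2*b) = -b + 2*b*(1 + 2*b))
1/(U(-10 - 1*108, -157) + I) = 1/(-157*(1 + 4*(-157)) + 1567) = 1/(-157*(1 - 628) + 1567) = 1/(-157*(-627) + 1567) = 1/(98439 + 1567) = 1/100006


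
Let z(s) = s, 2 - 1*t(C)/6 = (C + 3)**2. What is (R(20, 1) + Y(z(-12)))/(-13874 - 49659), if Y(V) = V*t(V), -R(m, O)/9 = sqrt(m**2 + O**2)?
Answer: -5688/63533 + 9*sqrt(401)/63533 ≈ -0.086692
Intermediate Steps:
t(C) = 12 - 6*(3 + C)**2 (t(C) = 12 - 6*(C + 3)**2 = 12 - 6*(3 + C)**2)
R(m, O) = -9*sqrt(O**2 + m**2) (R(m, O) = -9*sqrt(m**2 + O**2) = -9*sqrt(O**2 + m**2))
Y(V) = V*(12 - 6*(3 + V)**2)
(R(20, 1) + Y(z(-12)))/(-13874 - 49659) = (-9*sqrt(1**2 + 20**2) - 6*(-12)*(-2 + (3 - 12)**2))/(-13874 - 49659) = (-9*sqrt(1 + 400) - 6*(-12)*(-2 + (-9)**2))/(-63533) = (-9*sqrt(401) - 6*(-12)*(-2 + 81))*(-1/63533) = (-9*sqrt(401) - 6*(-12)*79)*(-1/63533) = (-9*sqrt(401) + 5688)*(-1/63533) = (5688 - 9*sqrt(401))*(-1/63533) = -5688/63533 + 9*sqrt(401)/63533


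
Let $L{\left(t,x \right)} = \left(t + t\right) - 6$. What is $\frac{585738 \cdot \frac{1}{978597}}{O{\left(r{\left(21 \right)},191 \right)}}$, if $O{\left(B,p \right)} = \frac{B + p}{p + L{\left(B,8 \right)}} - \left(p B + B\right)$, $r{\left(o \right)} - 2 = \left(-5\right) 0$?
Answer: $- \frac{12300498}{7870420739} \approx -0.0015629$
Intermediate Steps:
$L{\left(t,x \right)} = -6 + 2 t$ ($L{\left(t,x \right)} = 2 t - 6 = -6 + 2 t$)
$r{\left(o \right)} = 2$ ($r{\left(o \right)} = 2 - 0 = 2 + 0 = 2$)
$O{\left(B,p \right)} = - B + \frac{B + p}{-6 + p + 2 B} - B p$ ($O{\left(B,p \right)} = \frac{B + p}{p + \left(-6 + 2 B\right)} - \left(p B + B\right) = \frac{B + p}{-6 + p + 2 B} - \left(B p + B\right) = \frac{B + p}{-6 + p + 2 B} - \left(B + B p\right) = - B + \frac{B + p}{-6 + p + 2 B} - B p$)
$\frac{585738 \cdot \frac{1}{978597}}{O{\left(r{\left(21 \right)},191 \right)}} = \frac{585738 \cdot \frac{1}{978597}}{\frac{1}{-6 + 191 + 2 \cdot 2} \left(2 + 191 - 2 \cdot 191 - 2 \cdot 191^{2} - 4 \left(-3 + 2\right) - 4 \cdot 191 \left(-3 + 2\right)\right)} = \frac{585738 \cdot \frac{1}{978597}}{\frac{1}{-6 + 191 + 4} \left(2 + 191 - 382 - 2 \cdot 36481 - 4 \left(-1\right) - 4 \cdot 191 \left(-1\right)\right)} = \frac{65082}{108733 \frac{2 + 191 - 382 - 72962 + 4 + 764}{189}} = \frac{65082}{108733 \cdot \frac{1}{189} \left(-72383\right)} = \frac{65082}{108733 \left(- \frac{72383}{189}\right)} = \frac{65082}{108733} \left(- \frac{189}{72383}\right) = - \frac{12300498}{7870420739}$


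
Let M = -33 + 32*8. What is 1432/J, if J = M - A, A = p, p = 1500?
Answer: -1432/1277 ≈ -1.1214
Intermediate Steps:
M = 223 (M = -33 + 256 = 223)
A = 1500
J = -1277 (J = 223 - 1*1500 = 223 - 1500 = -1277)
1432/J = 1432/(-1277) = 1432*(-1/1277) = -1432/1277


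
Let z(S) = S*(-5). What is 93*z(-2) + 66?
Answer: 996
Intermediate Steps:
z(S) = -5*S
93*z(-2) + 66 = 93*(-5*(-2)) + 66 = 93*10 + 66 = 930 + 66 = 996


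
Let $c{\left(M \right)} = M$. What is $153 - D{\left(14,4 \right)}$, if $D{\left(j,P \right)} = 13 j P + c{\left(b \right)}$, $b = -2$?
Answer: $-573$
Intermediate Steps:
$D{\left(j,P \right)} = -2 + 13 P j$ ($D{\left(j,P \right)} = 13 j P - 2 = 13 P j - 2 = -2 + 13 P j$)
$153 - D{\left(14,4 \right)} = 153 - \left(-2 + 13 \cdot 4 \cdot 14\right) = 153 - \left(-2 + 728\right) = 153 - 726 = -573$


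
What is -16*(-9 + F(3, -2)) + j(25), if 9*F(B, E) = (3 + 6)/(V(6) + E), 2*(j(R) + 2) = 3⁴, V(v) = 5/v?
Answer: 2747/14 ≈ 196.21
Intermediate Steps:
j(R) = 77/2 (j(R) = -2 + (½)*3⁴ = -2 + (½)*81 = -2 + 81/2 = 77/2)
F(B, E) = 1/(⅚ + E) (F(B, E) = ((3 + 6)/(5/6 + E))/9 = (9/(5*(⅙) + E))/9 = (9/(⅚ + E))/9 = 1/(⅚ + E))
-16*(-9 + F(3, -2)) + j(25) = -16*(-9 + 6/(5 + 6*(-2))) + 77/2 = -16*(-9 + 6/(5 - 12)) + 77/2 = -16*(-9 + 6/(-7)) + 77/2 = -16*(-9 + 6*(-⅐)) + 77/2 = -16*(-9 - 6/7) + 77/2 = -16*(-69/7) + 77/2 = 1104/7 + 77/2 = 2747/14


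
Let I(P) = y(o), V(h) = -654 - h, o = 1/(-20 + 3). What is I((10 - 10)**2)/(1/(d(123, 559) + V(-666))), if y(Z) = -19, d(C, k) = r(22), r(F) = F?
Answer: -646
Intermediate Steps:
d(C, k) = 22
o = -1/17 (o = 1/(-17) = -1/17 ≈ -0.058824)
I(P) = -19
I((10 - 10)**2)/(1/(d(123, 559) + V(-666))) = -(-12008 + 12654) = -19/(1/(22 + (-654 + 666))) = -19/(1/(22 + 12)) = -19/(1/34) = -19/1/34 = -19*34 = -646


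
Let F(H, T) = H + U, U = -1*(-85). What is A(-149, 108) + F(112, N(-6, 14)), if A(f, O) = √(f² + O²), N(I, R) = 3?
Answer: 197 + √33865 ≈ 381.02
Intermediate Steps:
U = 85
F(H, T) = 85 + H (F(H, T) = H + 85 = 85 + H)
A(f, O) = √(O² + f²)
A(-149, 108) + F(112, N(-6, 14)) = √(108² + (-149)²) + (85 + 112) = √(11664 + 22201) + 197 = √33865 + 197 = 197 + √33865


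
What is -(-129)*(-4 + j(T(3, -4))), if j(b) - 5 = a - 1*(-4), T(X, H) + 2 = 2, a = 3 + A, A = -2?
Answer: 774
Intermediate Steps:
a = 1 (a = 3 - 2 = 1)
T(X, H) = 0 (T(X, H) = -2 + 2 = 0)
j(b) = 10 (j(b) = 5 + (1 - 1*(-4)) = 5 + (1 + 4) = 5 + 5 = 10)
-(-129)*(-4 + j(T(3, -4))) = -(-129)*(-4 + 10) = -(-129)*6 = -129*(-6) = 774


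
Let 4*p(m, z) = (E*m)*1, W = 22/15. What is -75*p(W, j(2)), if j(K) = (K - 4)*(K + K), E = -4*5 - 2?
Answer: 605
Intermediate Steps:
E = -22 (E = -20 - 2 = -22)
W = 22/15 (W = 22*(1/15) = 22/15 ≈ 1.4667)
j(K) = 2*K*(-4 + K) (j(K) = (-4 + K)*(2*K) = 2*K*(-4 + K))
p(m, z) = -11*m/2 (p(m, z) = (-22*m*1)/4 = (-22*m)/4 = -11*m/2)
-75*p(W, j(2)) = -(-825)*22/(2*15) = -75*(-121/15) = 605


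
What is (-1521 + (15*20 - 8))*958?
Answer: -1177382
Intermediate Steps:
(-1521 + (15*20 - 8))*958 = (-1521 + (300 - 8))*958 = (-1521 + 292)*958 = -1229*958 = -1177382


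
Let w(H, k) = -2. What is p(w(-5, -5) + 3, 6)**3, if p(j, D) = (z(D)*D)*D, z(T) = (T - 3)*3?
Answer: 34012224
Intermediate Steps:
z(T) = -9 + 3*T (z(T) = (-3 + T)*3 = -9 + 3*T)
p(j, D) = D**2*(-9 + 3*D) (p(j, D) = ((-9 + 3*D)*D)*D = (D*(-9 + 3*D))*D = D**2*(-9 + 3*D))
p(w(-5, -5) + 3, 6)**3 = (3*6**2*(-3 + 6))**3 = (3*36*3)**3 = 324**3 = 34012224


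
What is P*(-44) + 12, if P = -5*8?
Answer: 1772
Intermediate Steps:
P = -40
P*(-44) + 12 = -40*(-44) + 12 = 1760 + 12 = 1772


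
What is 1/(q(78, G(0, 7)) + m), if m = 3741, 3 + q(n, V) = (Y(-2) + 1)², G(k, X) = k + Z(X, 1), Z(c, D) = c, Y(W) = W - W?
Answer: 1/3739 ≈ 0.00026745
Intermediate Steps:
Y(W) = 0
G(k, X) = X + k (G(k, X) = k + X = X + k)
q(n, V) = -2 (q(n, V) = -3 + (0 + 1)² = -3 + 1² = -3 + 1 = -2)
1/(q(78, G(0, 7)) + m) = 1/(-2 + 3741) = 1/3739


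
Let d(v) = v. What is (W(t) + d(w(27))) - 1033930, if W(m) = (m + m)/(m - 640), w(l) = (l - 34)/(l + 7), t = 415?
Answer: -1581918859/1530 ≈ -1.0339e+6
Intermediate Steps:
w(l) = (-34 + l)/(7 + l)
W(m) = 2*m/(-640 + m) (W(m) = (2*m)/(-640 + m) = 2*m/(-640 + m))
(W(t) + d(w(27))) - 1033930 = (2*415/(-640 + 415) + (-34 + 27)/(7 + 27)) - 1033930 = (2*415/(-225) - 7/34) - 1033930 = (2*415*(-1/225) + (1/34)*(-7)) - 1033930 = (-166/45 - 7/34) - 1033930 = -5959/1530 - 1033930 = -1581918859/1530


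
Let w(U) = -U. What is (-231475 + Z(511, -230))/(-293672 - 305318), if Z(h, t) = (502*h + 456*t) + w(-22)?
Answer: 79811/598990 ≈ 0.13324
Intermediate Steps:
Z(h, t) = 22 + 456*t + 502*h (Z(h, t) = (502*h + 456*t) - 1*(-22) = (456*t + 502*h) + 22 = 22 + 456*t + 502*h)
(-231475 + Z(511, -230))/(-293672 - 305318) = (-231475 + (22 + 456*(-230) + 502*511))/(-293672 - 305318) = (-231475 + (22 - 104880 + 256522))/(-598990) = (-231475 + 151664)*(-1/598990) = -79811*(-1/598990) = 79811/598990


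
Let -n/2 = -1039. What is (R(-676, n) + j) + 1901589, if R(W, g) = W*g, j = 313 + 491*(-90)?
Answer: 452984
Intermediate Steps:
n = 2078 (n = -2*(-1039) = 2078)
j = -43877 (j = 313 - 44190 = -43877)
(R(-676, n) + j) + 1901589 = (-676*2078 - 43877) + 1901589 = (-1404728 - 43877) + 1901589 = -1448605 + 1901589 = 452984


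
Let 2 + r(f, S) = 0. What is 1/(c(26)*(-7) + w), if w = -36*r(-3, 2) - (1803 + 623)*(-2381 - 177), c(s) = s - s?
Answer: 1/6205780 ≈ 1.6114e-7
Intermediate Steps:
c(s) = 0
r(f, S) = -2 (r(f, S) = -2 + 0 = -2)
w = 6205780 (w = -36*(-2) - (1803 + 623)*(-2381 - 177) = 72 - 2426*(-2558) = 72 - 1*(-6205708) = 72 + 6205708 = 6205780)
1/(c(26)*(-7) + w) = 1/(0*(-7) + 6205780) = 1/(0 + 6205780) = 1/6205780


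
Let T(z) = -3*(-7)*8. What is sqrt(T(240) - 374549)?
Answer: I*sqrt(374381) ≈ 611.87*I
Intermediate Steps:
T(z) = 168 (T(z) = 21*8 = 168)
sqrt(T(240) - 374549) = sqrt(168 - 374549) = sqrt(-374381) = I*sqrt(374381)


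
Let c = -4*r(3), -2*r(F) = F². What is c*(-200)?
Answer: -3600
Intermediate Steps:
r(F) = -F²/2
c = 18 (c = -(-2)*3² = -(-2)*9 = -4*(-9/2) = 18)
c*(-200) = 18*(-200) = -3600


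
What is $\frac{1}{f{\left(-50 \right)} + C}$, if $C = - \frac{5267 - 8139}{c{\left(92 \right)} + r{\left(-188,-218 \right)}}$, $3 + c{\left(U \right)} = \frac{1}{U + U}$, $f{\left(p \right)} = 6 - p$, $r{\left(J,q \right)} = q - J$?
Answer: $- \frac{6071}{188472} \approx -0.032212$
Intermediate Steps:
$c{\left(U \right)} = -3 + \frac{1}{2 U}$ ($c{\left(U \right)} = -3 + \frac{1}{U + U} = -3 + \frac{1}{2 U}$)
$C = - \frac{528448}{6071}$ ($C = - \frac{5267 - 8139}{\left(-3 + \frac{1}{2 \cdot 92}\right) - 30} = - \frac{-2872}{\left(-3 + \frac{1}{2} \cdot \frac{1}{92}\right) + \left(-218 + 188\right)} = - \frac{-2872}{\left(-3 + \frac{1}{184}\right) - 30} = - \frac{-2872}{- \frac{551}{184} - 30} = - \frac{-2872}{- \frac{6071}{184}} = - \frac{\left(-2872\right) \left(-184\right)}{6071} = \left(-1\right) \frac{528448}{6071} = - \frac{528448}{6071} \approx -87.045$)
$\frac{1}{f{\left(-50 \right)} + C} = \frac{1}{\left(6 - -50\right) - \frac{528448}{6071}} = \frac{1}{\left(6 + 50\right) - \frac{528448}{6071}} = \frac{1}{56 - \frac{528448}{6071}} = \frac{1}{- \frac{188472}{6071}} = - \frac{6071}{188472}$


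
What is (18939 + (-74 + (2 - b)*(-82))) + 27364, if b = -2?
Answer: 45901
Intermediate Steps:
(18939 + (-74 + (2 - b)*(-82))) + 27364 = (18939 + (-74 + (2 - 1*(-2))*(-82))) + 27364 = (18939 + (-74 + (2 + 2)*(-82))) + 27364 = (18939 + (-74 + 4*(-82))) + 27364 = (18939 + (-74 - 328)) + 27364 = (18939 - 402) + 27364 = 18537 + 27364 = 45901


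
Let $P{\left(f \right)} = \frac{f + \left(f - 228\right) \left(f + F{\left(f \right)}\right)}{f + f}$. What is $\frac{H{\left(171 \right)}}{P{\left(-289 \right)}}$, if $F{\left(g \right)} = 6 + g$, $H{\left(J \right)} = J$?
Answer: $- \frac{98838}{295435} \approx -0.33455$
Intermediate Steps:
$P{\left(f \right)} = \frac{f + \left(-228 + f\right) \left(6 + 2 f\right)}{2 f}$ ($P{\left(f \right)} = \frac{f + \left(f - 228\right) \left(f + \left(6 + f\right)\right)}{f + f} = \frac{f + \left(-228 + f\right) \left(6 + 2 f\right)}{2 f}$)
$\frac{H{\left(171 \right)}}{P{\left(-289 \right)}} = \frac{171}{- \frac{449}{2} - 289 - \frac{684}{-289}} = \frac{171}{- \frac{449}{2} - 289 - - \frac{684}{289}} = \frac{171}{- \frac{449}{2} - 289 + \frac{684}{289}} = \frac{171}{- \frac{295435}{578}} = 171 \left(- \frac{578}{295435}\right) = - \frac{98838}{295435}$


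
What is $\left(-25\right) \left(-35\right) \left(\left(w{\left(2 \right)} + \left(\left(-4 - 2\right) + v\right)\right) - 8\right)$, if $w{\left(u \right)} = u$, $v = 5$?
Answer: $-6125$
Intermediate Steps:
$\left(-25\right) \left(-35\right) \left(\left(w{\left(2 \right)} + \left(\left(-4 - 2\right) + v\right)\right) - 8\right) = \left(-25\right) \left(-35\right) \left(\left(2 + \left(\left(-4 - 2\right) + 5\right)\right) - 8\right) = 875 \left(\left(2 + \left(-6 + 5\right)\right) - 8\right) = 875 \left(\left(2 - 1\right) - 8\right) = 875 \left(1 - 8\right) = 875 \left(-7\right) = -6125$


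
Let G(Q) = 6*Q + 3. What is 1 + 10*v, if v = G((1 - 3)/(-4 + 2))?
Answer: 91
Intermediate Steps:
G(Q) = 3 + 6*Q
v = 9 (v = 3 + 6*((1 - 3)/(-4 + 2)) = 3 + 6*(-2/(-2)) = 3 + 6*(-2*(-½)) = 3 + 6*1 = 3 + 6 = 9)
1 + 10*v = 1 + 10*9 = 1 + 90 = 91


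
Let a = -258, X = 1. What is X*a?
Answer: -258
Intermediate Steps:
X*a = 1*(-258) = -258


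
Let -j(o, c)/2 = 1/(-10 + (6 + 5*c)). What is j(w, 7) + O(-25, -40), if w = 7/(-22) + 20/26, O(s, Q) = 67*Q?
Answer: -83082/31 ≈ -2680.1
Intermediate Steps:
w = 129/286 (w = 7*(-1/22) + 20*(1/26) = -7/22 + 10/13 = 129/286 ≈ 0.45105)
j(o, c) = -2/(-4 + 5*c) (j(o, c) = -2/(-10 + (6 + 5*c)) = -2/(-4 + 5*c))
j(w, 7) + O(-25, -40) = -2/(-4 + 5*7) + 67*(-40) = -2/(-4 + 35) - 2680 = -2/31 - 2680 = -83082/31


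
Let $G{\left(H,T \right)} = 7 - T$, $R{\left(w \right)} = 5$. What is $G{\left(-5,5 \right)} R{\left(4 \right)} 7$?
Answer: $70$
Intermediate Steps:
$G{\left(-5,5 \right)} R{\left(4 \right)} 7 = \left(7 - 5\right) 5 \cdot 7 = 2 \cdot 5 \cdot 7 = 10 \cdot 7 = 70$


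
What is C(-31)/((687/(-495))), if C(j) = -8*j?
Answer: -40920/229 ≈ -178.69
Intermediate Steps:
C(-31)/((687/(-495))) = (-8*(-31))/((687/(-495))) = 248/((687*(-1/495))) = 248/(-229/165) = 248*(-165/229) = -40920/229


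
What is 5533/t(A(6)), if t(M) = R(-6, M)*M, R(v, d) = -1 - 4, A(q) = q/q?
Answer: -5533/5 ≈ -1106.6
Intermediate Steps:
A(q) = 1
R(v, d) = -5
t(M) = -5*M
5533/t(A(6)) = 5533/((-5*1)) = 5533/(-5) = 5533*(-1/5) = -5533/5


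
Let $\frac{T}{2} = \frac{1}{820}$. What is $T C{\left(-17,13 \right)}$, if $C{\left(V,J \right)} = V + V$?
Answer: $- \frac{17}{205} \approx -0.082927$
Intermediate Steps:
$C{\left(V,J \right)} = 2 V$
$T = \frac{1}{410}$ ($T = \frac{2}{820} = 2 \cdot \frac{1}{820} = \frac{1}{410} \approx 0.002439$)
$T C{\left(-17,13 \right)} = \frac{2 \left(-17\right)}{410} = \frac{1}{410} \left(-34\right) = - \frac{17}{205}$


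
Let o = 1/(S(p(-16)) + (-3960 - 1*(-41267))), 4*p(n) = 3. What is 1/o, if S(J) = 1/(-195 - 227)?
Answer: 15743553/422 ≈ 37307.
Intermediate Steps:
p(n) = ¾ (p(n) = (¼)*3 = ¾)
S(J) = -1/422 (S(J) = 1/(-422) = -1/422)
o = 422/15743553 (o = 1/(-1/422 + (-3960 - 1*(-41267))) = 1/(-1/422 + (-3960 + 41267)) = 1/(-1/422 + 37307) = 1/(15743553/422) = 422/15743553 ≈ 2.6805e-5)
1/o = 1/(422/15743553) = 15743553/422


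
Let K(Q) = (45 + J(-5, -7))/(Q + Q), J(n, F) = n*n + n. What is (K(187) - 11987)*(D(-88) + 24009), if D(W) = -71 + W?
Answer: -53460645525/187 ≈ -2.8589e+8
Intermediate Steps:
J(n, F) = n + n² (J(n, F) = n² + n = n + n²)
K(Q) = 65/(2*Q) (K(Q) = (45 - 5*(1 - 5))/(Q + Q) = (45 - 5*(-4))/((2*Q)) = (45 + 20)*(1/(2*Q)) = 65*(1/(2*Q)) = 65/(2*Q))
(K(187) - 11987)*(D(-88) + 24009) = ((65/2)/187 - 11987)*((-71 - 88) + 24009) = ((65/2)*(1/187) - 11987)*(-159 + 24009) = (65/374 - 11987)*23850 = -4483073/374*23850 = -53460645525/187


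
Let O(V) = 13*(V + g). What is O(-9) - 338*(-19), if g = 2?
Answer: 6331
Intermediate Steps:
O(V) = 26 + 13*V (O(V) = 13*(V + 2) = 13*(2 + V) = 26 + 13*V)
O(-9) - 338*(-19) = (26 + 13*(-9)) - 338*(-19) = (26 - 117) + 6422 = -91 + 6422 = 6331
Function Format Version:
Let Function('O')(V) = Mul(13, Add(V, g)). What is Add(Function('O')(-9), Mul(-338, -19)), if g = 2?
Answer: 6331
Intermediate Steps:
Function('O')(V) = Add(26, Mul(13, V)) (Function('O')(V) = Mul(13, Add(V, 2)) = Mul(13, Add(2, V)) = Add(26, Mul(13, V)))
Add(Function('O')(-9), Mul(-338, -19)) = Add(Add(26, Mul(13, -9)), Mul(-338, -19)) = Add(Add(26, -117), 6422) = Add(-91, 6422) = 6331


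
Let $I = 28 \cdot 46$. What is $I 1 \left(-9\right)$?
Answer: $-11592$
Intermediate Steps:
$I = 1288$
$I 1 \left(-9\right) = 1288 \cdot 1 \left(-9\right) = 1288 \left(-9\right) = -11592$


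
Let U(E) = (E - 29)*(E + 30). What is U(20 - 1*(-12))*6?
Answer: 1116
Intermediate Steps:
U(E) = (-29 + E)*(30 + E)
U(20 - 1*(-12))*6 = (-870 + (20 - 1*(-12)) + (20 - 1*(-12))²)*6 = (-870 + (20 + 12) + (20 + 12)²)*6 = (-870 + 32 + 32²)*6 = (-870 + 32 + 1024)*6 = 186*6 = 1116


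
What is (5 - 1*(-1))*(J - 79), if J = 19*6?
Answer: 210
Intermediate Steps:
J = 114
(5 - 1*(-1))*(J - 79) = (5 - 1*(-1))*(114 - 79) = (5 + 1)*35 = 6*35 = 210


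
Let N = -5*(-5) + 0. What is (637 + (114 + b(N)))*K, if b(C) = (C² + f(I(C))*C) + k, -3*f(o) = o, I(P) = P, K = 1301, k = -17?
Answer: 4491052/3 ≈ 1.4970e+6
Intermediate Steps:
f(o) = -o/3
N = 25 (N = 25 + 0 = 25)
b(C) = -17 + 2*C²/3 (b(C) = (C² + (-C/3)*C) - 17 = (C² - C²/3) - 17 = 2*C²/3 - 17 = -17 + 2*C²/3)
(637 + (114 + b(N)))*K = (637 + (114 + (-17 + (⅔)*25²)))*1301 = (637 + (114 + (-17 + (⅔)*625)))*1301 = (637 + (114 + (-17 + 1250/3)))*1301 = (637 + (114 + 1199/3))*1301 = (637 + 1541/3)*1301 = (3452/3)*1301 = 4491052/3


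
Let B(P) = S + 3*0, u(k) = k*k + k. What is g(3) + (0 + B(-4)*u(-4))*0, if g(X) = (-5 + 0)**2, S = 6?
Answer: 25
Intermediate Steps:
u(k) = k + k**2 (u(k) = k**2 + k = k + k**2)
g(X) = 25 (g(X) = (-5)**2 = 25)
B(P) = 6 (B(P) = 6 + 3*0 = 6 + 0 = 6)
g(3) + (0 + B(-4)*u(-4))*0 = 25 + (0 + 6*(-4*(1 - 4)))*0 = 25 + (0 + 6*(-4*(-3)))*0 = 25 + (0 + 6*12)*0 = 25 + (0 + 72)*0 = 25 + 72*0 = 25 + 0 = 25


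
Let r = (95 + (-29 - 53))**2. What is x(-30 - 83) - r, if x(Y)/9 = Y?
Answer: -1186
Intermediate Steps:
x(Y) = 9*Y
r = 169 (r = (95 - 82)**2 = 13**2 = 169)
x(-30 - 83) - r = 9*(-30 - 83) - 1*169 = 9*(-113) - 169 = -1017 - 169 = -1186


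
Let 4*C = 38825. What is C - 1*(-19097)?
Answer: 115213/4 ≈ 28803.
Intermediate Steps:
C = 38825/4 (C = (¼)*38825 = 38825/4 ≈ 9706.3)
C - 1*(-19097) = 38825/4 - 1*(-19097) = 38825/4 + 19097 = 115213/4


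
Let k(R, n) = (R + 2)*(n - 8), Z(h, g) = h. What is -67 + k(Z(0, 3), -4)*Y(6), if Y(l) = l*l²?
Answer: -5251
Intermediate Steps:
Y(l) = l³
k(R, n) = (-8 + n)*(2 + R) (k(R, n) = (2 + R)*(-8 + n) = (-8 + n)*(2 + R))
-67 + k(Z(0, 3), -4)*Y(6) = -67 + (-16 - 8*0 + 2*(-4) + 0*(-4))*6³ = -67 + (-16 + 0 - 8 + 0)*216 = -67 - 24*216 = -67 - 5184 = -5251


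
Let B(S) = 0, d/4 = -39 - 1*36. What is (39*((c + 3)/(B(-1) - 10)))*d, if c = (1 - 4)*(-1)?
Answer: 7020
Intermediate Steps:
c = 3 (c = -3*(-1) = 3)
d = -300 (d = 4*(-39 - 1*36) = 4*(-39 - 36) = 4*(-75) = -300)
(39*((c + 3)/(B(-1) - 10)))*d = (39*((3 + 3)/(0 - 10)))*(-300) = (39*(6/(-10)))*(-300) = (39*(6*(-⅒)))*(-300) = (39*(-⅗))*(-300) = -117/5*(-300) = 7020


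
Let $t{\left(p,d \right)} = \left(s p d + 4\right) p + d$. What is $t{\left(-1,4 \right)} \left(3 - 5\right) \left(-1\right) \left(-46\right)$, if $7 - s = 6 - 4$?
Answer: $-1840$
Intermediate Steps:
$s = 5$ ($s = 7 - \left(6 - 4\right) = 7 - 2 = 5$)
$t{\left(p,d \right)} = d + p \left(4 + 5 d p\right)$ ($t{\left(p,d \right)} = \left(5 p d + 4\right) p + d = \left(5 d p + 4\right) p + d = \left(4 + 5 d p\right) p + d = p \left(4 + 5 d p\right) + d = d + p \left(4 + 5 d p\right)$)
$t{\left(-1,4 \right)} \left(3 - 5\right) \left(-1\right) \left(-46\right) = \left(4 + 4 \left(-1\right) + 5 \cdot 4 \left(-1\right)^{2}\right) \left(3 - 5\right) \left(-1\right) \left(-46\right) = \left(4 - 4 + 5 \cdot 4 \cdot 1\right) \left(\left(-2\right) \left(-1\right)\right) \left(-46\right) = \left(4 - 4 + 20\right) 2 \left(-46\right) = 20 \cdot 2 \left(-46\right) = 40 \left(-46\right) = -1840$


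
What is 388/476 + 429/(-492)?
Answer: -1109/19516 ≈ -0.056825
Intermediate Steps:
388/476 + 429/(-492) = 388*(1/476) + 429*(-1/492) = 97/119 - 143/164 = -1109/19516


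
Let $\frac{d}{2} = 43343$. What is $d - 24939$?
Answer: $61747$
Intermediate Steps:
$d = 86686$ ($d = 2 \cdot 43343 = 86686$)
$d - 24939 = 86686 - 24939 = 61747$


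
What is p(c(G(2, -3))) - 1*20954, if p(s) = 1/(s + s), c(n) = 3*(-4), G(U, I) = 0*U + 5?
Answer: -502897/24 ≈ -20954.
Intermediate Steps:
G(U, I) = 5 (G(U, I) = 0 + 5 = 5)
c(n) = -12
p(s) = 1/(2*s)
p(c(G(2, -3))) - 1*20954 = (1/2)/(-12) - 1*20954 = (1/2)*(-1/12) - 20954 = -1/24 - 20954 = -502897/24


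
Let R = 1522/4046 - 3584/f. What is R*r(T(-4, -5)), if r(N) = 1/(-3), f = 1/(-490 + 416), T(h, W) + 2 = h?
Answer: -178844243/2023 ≈ -88406.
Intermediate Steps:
T(h, W) = -2 + h
f = -1/74 (f = 1/(-74) = -1/74 ≈ -0.013514)
r(N) = -⅓
R = 536532729/2023 (R = 1522/4046 - 3584/(-1/74) = 1522*(1/4046) - 3584*(-74) = 761/2023 + 265216 = 536532729/2023 ≈ 2.6522e+5)
R*r(T(-4, -5)) = (536532729/2023)*(-⅓) = -178844243/2023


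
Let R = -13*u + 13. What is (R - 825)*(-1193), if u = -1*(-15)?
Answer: 1201351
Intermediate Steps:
u = 15
R = -182 (R = -13*15 + 13 = -195 + 13 = -182)
(R - 825)*(-1193) = (-182 - 825)*(-1193) = -1007*(-1193) = 1201351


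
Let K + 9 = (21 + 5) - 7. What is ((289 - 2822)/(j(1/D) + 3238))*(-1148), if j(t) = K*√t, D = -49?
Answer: 57671336401/64218457 - 25443985*I/64218457 ≈ 898.05 - 0.39621*I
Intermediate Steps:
K = 10 (K = -9 + ((21 + 5) - 7) = -9 + (26 - 7) = -9 + 19 = 10)
j(t) = 10*√t
((289 - 2822)/(j(1/D) + 3238))*(-1148) = ((289 - 2822)/(10*√(1/(-49)) + 3238))*(-1148) = -2533/(10*√(-1/49) + 3238)*(-1148) = -2533/(10*(I/7) + 3238)*(-1148) = -2533/(10*I/7 + 3238)*(-1148) = -2533*49*(3238 - 10*I/7)/513747656*(-1148) = -124117*(3238 - 10*I/7)/513747656*(-1148) = 35621579*(3238 - 10*I/7)/128436914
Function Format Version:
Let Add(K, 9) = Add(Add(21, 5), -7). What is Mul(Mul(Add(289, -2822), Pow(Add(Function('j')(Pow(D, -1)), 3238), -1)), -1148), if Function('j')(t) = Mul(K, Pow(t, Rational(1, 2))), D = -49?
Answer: Add(Rational(57671336401, 64218457), Mul(Rational(-25443985, 64218457), I)) ≈ Add(898.05, Mul(-0.39621, I))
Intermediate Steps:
K = 10 (K = Add(-9, Add(Add(21, 5), -7)) = Add(-9, Add(26, -7)) = Add(-9, 19) = 10)
Function('j')(t) = Mul(10, Pow(t, Rational(1, 2)))
Mul(Mul(Add(289, -2822), Pow(Add(Function('j')(Pow(D, -1)), 3238), -1)), -1148) = Mul(Mul(Add(289, -2822), Pow(Add(Mul(10, Pow(Pow(-49, -1), Rational(1, 2))), 3238), -1)), -1148) = Mul(Mul(-2533, Pow(Add(Mul(10, Pow(Rational(-1, 49), Rational(1, 2))), 3238), -1)), -1148) = Mul(Mul(-2533, Pow(Add(Mul(10, Mul(Rational(1, 7), I)), 3238), -1)), -1148) = Mul(Mul(-2533, Pow(Add(Mul(Rational(10, 7), I), 3238), -1)), -1148) = Mul(Mul(-2533, Pow(Add(3238, Mul(Rational(10, 7), I)), -1)), -1148) = Mul(Mul(-2533, Mul(Rational(49, 513747656), Add(3238, Mul(Rational(-10, 7), I)))), -1148) = Mul(Mul(Rational(-124117, 513747656), Add(3238, Mul(Rational(-10, 7), I))), -1148) = Mul(Rational(35621579, 128436914), Add(3238, Mul(Rational(-10, 7), I)))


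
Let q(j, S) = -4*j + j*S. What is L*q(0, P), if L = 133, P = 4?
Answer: 0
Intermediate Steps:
q(j, S) = -4*j + S*j
L*q(0, P) = 133*(0*(-4 + 4)) = 133*(0*0) = 133*0 = 0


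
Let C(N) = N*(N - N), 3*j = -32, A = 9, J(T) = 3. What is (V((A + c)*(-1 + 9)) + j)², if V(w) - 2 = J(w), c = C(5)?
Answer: 289/9 ≈ 32.111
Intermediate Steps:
j = -32/3 (j = (⅓)*(-32) = -32/3 ≈ -10.667)
C(N) = 0 (C(N) = N*0 = 0)
c = 0
V(w) = 5 (V(w) = 2 + 3 = 5)
(V((A + c)*(-1 + 9)) + j)² = (5 - 32/3)² = (-17/3)² = 289/9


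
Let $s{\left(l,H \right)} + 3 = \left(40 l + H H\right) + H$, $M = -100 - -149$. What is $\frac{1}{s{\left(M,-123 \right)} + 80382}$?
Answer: $\frac{1}{97345} \approx 1.0273 \cdot 10^{-5}$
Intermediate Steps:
$M = 49$ ($M = -100 + 149 = 49$)
$s{\left(l,H \right)} = -3 + H + H^{2} + 40 l$ ($s{\left(l,H \right)} = -3 + \left(\left(40 l + H H\right) + H\right) = -3 + \left(\left(40 l + H^{2}\right) + H\right) = -3 + \left(\left(H^{2} + 40 l\right) + H\right) = -3 + \left(H + H^{2} + 40 l\right) = -3 + H + H^{2} + 40 l$)
$\frac{1}{s{\left(M,-123 \right)} + 80382} = \frac{1}{\left(-3 - 123 + \left(-123\right)^{2} + 40 \cdot 49\right) + 80382} = \frac{1}{\left(-3 - 123 + 15129 + 1960\right) + 80382} = \frac{1}{16963 + 80382} = \frac{1}{97345}$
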